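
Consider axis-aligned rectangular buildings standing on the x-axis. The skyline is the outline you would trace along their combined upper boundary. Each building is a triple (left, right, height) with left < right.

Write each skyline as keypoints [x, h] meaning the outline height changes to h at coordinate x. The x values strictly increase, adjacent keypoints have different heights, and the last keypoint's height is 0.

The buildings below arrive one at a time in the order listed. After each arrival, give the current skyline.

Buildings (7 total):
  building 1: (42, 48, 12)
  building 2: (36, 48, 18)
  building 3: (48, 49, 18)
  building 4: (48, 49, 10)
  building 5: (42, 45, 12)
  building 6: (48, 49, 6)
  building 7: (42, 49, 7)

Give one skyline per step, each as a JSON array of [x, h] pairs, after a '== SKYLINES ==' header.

== SKYLINES ==
[[42,12],[48,0]]
[[36,18],[48,0]]
[[36,18],[49,0]]
[[36,18],[49,0]]
[[36,18],[49,0]]
[[36,18],[49,0]]
[[36,18],[49,0]]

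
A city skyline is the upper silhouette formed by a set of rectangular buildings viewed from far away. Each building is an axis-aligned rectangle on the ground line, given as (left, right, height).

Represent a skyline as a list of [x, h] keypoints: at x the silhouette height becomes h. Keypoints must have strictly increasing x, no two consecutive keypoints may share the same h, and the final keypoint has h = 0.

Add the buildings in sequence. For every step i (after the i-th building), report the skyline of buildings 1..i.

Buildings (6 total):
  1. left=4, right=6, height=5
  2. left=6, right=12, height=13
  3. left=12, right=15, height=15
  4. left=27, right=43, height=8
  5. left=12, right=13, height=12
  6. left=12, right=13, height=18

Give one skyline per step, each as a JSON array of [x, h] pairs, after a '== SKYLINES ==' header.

== SKYLINES ==
[[4,5],[6,0]]
[[4,5],[6,13],[12,0]]
[[4,5],[6,13],[12,15],[15,0]]
[[4,5],[6,13],[12,15],[15,0],[27,8],[43,0]]
[[4,5],[6,13],[12,15],[15,0],[27,8],[43,0]]
[[4,5],[6,13],[12,18],[13,15],[15,0],[27,8],[43,0]]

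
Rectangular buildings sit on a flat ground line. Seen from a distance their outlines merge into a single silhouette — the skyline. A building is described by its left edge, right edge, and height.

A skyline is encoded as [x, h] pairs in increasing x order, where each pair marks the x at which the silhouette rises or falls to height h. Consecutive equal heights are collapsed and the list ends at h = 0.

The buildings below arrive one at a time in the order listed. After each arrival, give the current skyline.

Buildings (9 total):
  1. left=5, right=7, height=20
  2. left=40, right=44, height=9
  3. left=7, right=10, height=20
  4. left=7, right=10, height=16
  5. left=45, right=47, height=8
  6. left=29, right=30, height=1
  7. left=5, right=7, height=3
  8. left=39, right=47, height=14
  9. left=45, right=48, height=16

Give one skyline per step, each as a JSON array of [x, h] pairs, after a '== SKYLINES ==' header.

== SKYLINES ==
[[5,20],[7,0]]
[[5,20],[7,0],[40,9],[44,0]]
[[5,20],[10,0],[40,9],[44,0]]
[[5,20],[10,0],[40,9],[44,0]]
[[5,20],[10,0],[40,9],[44,0],[45,8],[47,0]]
[[5,20],[10,0],[29,1],[30,0],[40,9],[44,0],[45,8],[47,0]]
[[5,20],[10,0],[29,1],[30,0],[40,9],[44,0],[45,8],[47,0]]
[[5,20],[10,0],[29,1],[30,0],[39,14],[47,0]]
[[5,20],[10,0],[29,1],[30,0],[39,14],[45,16],[48,0]]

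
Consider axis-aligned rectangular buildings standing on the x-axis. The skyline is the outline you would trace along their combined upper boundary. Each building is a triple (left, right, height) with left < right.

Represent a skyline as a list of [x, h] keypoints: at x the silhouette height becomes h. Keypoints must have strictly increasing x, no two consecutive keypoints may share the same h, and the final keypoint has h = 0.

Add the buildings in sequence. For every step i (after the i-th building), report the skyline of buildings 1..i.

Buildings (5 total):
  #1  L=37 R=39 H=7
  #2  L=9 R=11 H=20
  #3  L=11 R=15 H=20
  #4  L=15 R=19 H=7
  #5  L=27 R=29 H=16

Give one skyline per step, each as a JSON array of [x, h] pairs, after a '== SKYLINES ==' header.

== SKYLINES ==
[[37,7],[39,0]]
[[9,20],[11,0],[37,7],[39,0]]
[[9,20],[15,0],[37,7],[39,0]]
[[9,20],[15,7],[19,0],[37,7],[39,0]]
[[9,20],[15,7],[19,0],[27,16],[29,0],[37,7],[39,0]]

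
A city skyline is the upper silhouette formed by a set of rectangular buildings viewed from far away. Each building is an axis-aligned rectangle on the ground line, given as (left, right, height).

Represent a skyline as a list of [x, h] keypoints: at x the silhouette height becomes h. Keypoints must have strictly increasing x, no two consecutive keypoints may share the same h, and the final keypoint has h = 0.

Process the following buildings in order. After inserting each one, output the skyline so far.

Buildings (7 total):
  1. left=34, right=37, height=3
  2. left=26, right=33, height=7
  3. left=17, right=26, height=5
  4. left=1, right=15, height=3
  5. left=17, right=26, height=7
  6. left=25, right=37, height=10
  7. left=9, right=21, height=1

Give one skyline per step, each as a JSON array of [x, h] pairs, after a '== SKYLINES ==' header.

== SKYLINES ==
[[34,3],[37,0]]
[[26,7],[33,0],[34,3],[37,0]]
[[17,5],[26,7],[33,0],[34,3],[37,0]]
[[1,3],[15,0],[17,5],[26,7],[33,0],[34,3],[37,0]]
[[1,3],[15,0],[17,7],[33,0],[34,3],[37,0]]
[[1,3],[15,0],[17,7],[25,10],[37,0]]
[[1,3],[15,1],[17,7],[25,10],[37,0]]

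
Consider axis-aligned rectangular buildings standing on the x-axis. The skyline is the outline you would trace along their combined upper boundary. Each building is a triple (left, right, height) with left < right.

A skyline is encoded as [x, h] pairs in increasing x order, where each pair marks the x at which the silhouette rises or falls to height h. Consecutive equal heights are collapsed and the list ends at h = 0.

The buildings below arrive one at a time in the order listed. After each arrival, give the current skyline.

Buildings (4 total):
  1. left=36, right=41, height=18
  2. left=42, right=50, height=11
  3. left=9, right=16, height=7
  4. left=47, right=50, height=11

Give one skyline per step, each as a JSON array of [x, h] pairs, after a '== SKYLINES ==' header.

== SKYLINES ==
[[36,18],[41,0]]
[[36,18],[41,0],[42,11],[50,0]]
[[9,7],[16,0],[36,18],[41,0],[42,11],[50,0]]
[[9,7],[16,0],[36,18],[41,0],[42,11],[50,0]]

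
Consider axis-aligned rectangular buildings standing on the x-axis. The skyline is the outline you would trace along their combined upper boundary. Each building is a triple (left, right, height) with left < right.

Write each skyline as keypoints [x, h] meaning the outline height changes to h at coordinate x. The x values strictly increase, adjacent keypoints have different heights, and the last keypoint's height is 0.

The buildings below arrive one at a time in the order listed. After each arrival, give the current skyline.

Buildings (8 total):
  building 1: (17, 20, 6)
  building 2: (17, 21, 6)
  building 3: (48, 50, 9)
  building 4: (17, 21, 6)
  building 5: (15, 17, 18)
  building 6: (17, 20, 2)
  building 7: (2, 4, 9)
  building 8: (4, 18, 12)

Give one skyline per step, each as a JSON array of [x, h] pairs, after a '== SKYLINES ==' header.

== SKYLINES ==
[[17,6],[20,0]]
[[17,6],[21,0]]
[[17,6],[21,0],[48,9],[50,0]]
[[17,6],[21,0],[48,9],[50,0]]
[[15,18],[17,6],[21,0],[48,9],[50,0]]
[[15,18],[17,6],[21,0],[48,9],[50,0]]
[[2,9],[4,0],[15,18],[17,6],[21,0],[48,9],[50,0]]
[[2,9],[4,12],[15,18],[17,12],[18,6],[21,0],[48,9],[50,0]]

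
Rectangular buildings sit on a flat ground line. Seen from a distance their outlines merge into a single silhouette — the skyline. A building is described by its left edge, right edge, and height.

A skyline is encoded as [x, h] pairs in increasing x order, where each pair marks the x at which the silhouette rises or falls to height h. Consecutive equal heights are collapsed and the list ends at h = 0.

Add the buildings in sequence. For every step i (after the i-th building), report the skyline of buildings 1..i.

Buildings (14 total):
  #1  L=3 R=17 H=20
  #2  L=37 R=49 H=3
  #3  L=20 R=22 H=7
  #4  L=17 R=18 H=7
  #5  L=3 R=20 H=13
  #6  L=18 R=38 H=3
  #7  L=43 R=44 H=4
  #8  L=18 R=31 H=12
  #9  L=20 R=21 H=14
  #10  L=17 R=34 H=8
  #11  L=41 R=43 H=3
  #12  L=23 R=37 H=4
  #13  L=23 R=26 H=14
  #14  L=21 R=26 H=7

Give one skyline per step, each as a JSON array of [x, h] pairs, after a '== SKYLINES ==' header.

== SKYLINES ==
[[3,20],[17,0]]
[[3,20],[17,0],[37,3],[49,0]]
[[3,20],[17,0],[20,7],[22,0],[37,3],[49,0]]
[[3,20],[17,7],[18,0],[20,7],[22,0],[37,3],[49,0]]
[[3,20],[17,13],[20,7],[22,0],[37,3],[49,0]]
[[3,20],[17,13],[20,7],[22,3],[49,0]]
[[3,20],[17,13],[20,7],[22,3],[43,4],[44,3],[49,0]]
[[3,20],[17,13],[20,12],[31,3],[43,4],[44,3],[49,0]]
[[3,20],[17,13],[20,14],[21,12],[31,3],[43,4],[44,3],[49,0]]
[[3,20],[17,13],[20,14],[21,12],[31,8],[34,3],[43,4],[44,3],[49,0]]
[[3,20],[17,13],[20,14],[21,12],[31,8],[34,3],[43,4],[44,3],[49,0]]
[[3,20],[17,13],[20,14],[21,12],[31,8],[34,4],[37,3],[43,4],[44,3],[49,0]]
[[3,20],[17,13],[20,14],[21,12],[23,14],[26,12],[31,8],[34,4],[37,3],[43,4],[44,3],[49,0]]
[[3,20],[17,13],[20,14],[21,12],[23,14],[26,12],[31,8],[34,4],[37,3],[43,4],[44,3],[49,0]]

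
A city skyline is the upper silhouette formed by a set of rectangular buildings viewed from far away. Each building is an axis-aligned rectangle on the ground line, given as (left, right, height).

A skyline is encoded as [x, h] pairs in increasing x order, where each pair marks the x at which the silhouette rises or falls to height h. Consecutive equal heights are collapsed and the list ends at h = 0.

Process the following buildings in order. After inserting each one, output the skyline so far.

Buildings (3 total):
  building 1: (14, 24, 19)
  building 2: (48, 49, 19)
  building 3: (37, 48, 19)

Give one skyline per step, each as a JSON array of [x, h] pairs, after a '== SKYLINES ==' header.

== SKYLINES ==
[[14,19],[24,0]]
[[14,19],[24,0],[48,19],[49,0]]
[[14,19],[24,0],[37,19],[49,0]]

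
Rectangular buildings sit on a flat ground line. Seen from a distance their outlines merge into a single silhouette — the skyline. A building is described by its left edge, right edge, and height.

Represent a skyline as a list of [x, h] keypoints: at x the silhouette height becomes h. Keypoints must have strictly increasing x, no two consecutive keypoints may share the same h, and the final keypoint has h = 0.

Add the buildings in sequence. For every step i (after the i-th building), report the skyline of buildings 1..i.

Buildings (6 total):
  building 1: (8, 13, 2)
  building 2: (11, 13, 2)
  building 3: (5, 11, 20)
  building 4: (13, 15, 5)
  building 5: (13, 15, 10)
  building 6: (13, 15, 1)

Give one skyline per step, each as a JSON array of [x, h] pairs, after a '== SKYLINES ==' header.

== SKYLINES ==
[[8,2],[13,0]]
[[8,2],[13,0]]
[[5,20],[11,2],[13,0]]
[[5,20],[11,2],[13,5],[15,0]]
[[5,20],[11,2],[13,10],[15,0]]
[[5,20],[11,2],[13,10],[15,0]]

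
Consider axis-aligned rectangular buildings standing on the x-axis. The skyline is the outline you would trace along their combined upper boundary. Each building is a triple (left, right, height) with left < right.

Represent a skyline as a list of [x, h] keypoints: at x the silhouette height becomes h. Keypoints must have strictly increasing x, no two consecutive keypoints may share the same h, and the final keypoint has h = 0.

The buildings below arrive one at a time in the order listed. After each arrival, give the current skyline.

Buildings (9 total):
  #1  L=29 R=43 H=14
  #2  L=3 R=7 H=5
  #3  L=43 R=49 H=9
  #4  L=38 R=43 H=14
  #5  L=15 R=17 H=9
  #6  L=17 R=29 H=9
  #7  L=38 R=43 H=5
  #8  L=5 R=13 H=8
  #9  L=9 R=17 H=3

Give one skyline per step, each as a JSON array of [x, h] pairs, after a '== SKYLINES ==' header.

== SKYLINES ==
[[29,14],[43,0]]
[[3,5],[7,0],[29,14],[43,0]]
[[3,5],[7,0],[29,14],[43,9],[49,0]]
[[3,5],[7,0],[29,14],[43,9],[49,0]]
[[3,5],[7,0],[15,9],[17,0],[29,14],[43,9],[49,0]]
[[3,5],[7,0],[15,9],[29,14],[43,9],[49,0]]
[[3,5],[7,0],[15,9],[29,14],[43,9],[49,0]]
[[3,5],[5,8],[13,0],[15,9],[29,14],[43,9],[49,0]]
[[3,5],[5,8],[13,3],[15,9],[29,14],[43,9],[49,0]]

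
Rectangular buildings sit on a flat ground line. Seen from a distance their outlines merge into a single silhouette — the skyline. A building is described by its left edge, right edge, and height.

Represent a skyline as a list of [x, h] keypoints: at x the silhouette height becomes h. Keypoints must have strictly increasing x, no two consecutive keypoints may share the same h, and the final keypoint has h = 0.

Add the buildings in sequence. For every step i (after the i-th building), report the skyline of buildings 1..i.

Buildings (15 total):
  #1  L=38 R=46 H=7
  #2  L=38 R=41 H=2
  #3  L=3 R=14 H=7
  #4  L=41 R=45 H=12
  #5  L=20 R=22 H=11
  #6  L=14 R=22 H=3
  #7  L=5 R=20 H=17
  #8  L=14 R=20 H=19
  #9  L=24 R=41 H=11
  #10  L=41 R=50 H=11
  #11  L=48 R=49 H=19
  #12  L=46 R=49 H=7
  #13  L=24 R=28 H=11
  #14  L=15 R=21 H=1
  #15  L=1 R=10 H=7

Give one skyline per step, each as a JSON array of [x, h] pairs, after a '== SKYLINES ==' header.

== SKYLINES ==
[[38,7],[46,0]]
[[38,7],[46,0]]
[[3,7],[14,0],[38,7],[46,0]]
[[3,7],[14,0],[38,7],[41,12],[45,7],[46,0]]
[[3,7],[14,0],[20,11],[22,0],[38,7],[41,12],[45,7],[46,0]]
[[3,7],[14,3],[20,11],[22,0],[38,7],[41,12],[45,7],[46,0]]
[[3,7],[5,17],[20,11],[22,0],[38,7],[41,12],[45,7],[46,0]]
[[3,7],[5,17],[14,19],[20,11],[22,0],[38,7],[41,12],[45,7],[46,0]]
[[3,7],[5,17],[14,19],[20,11],[22,0],[24,11],[41,12],[45,7],[46,0]]
[[3,7],[5,17],[14,19],[20,11],[22,0],[24,11],[41,12],[45,11],[50,0]]
[[3,7],[5,17],[14,19],[20,11],[22,0],[24,11],[41,12],[45,11],[48,19],[49,11],[50,0]]
[[3,7],[5,17],[14,19],[20,11],[22,0],[24,11],[41,12],[45,11],[48,19],[49,11],[50,0]]
[[3,7],[5,17],[14,19],[20,11],[22,0],[24,11],[41,12],[45,11],[48,19],[49,11],[50,0]]
[[3,7],[5,17],[14,19],[20,11],[22,0],[24,11],[41,12],[45,11],[48,19],[49,11],[50,0]]
[[1,7],[5,17],[14,19],[20,11],[22,0],[24,11],[41,12],[45,11],[48,19],[49,11],[50,0]]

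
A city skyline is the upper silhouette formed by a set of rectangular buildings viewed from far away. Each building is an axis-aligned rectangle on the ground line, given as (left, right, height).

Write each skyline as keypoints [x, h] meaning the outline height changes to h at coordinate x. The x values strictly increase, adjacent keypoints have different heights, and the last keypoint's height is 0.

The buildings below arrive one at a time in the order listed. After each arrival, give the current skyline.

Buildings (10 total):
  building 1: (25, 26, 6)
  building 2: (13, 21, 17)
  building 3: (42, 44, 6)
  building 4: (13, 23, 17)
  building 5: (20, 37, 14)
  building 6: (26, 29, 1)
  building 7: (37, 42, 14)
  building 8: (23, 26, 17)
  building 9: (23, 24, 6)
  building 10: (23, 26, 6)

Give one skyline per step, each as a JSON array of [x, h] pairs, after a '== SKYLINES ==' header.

== SKYLINES ==
[[25,6],[26,0]]
[[13,17],[21,0],[25,6],[26,0]]
[[13,17],[21,0],[25,6],[26,0],[42,6],[44,0]]
[[13,17],[23,0],[25,6],[26,0],[42,6],[44,0]]
[[13,17],[23,14],[37,0],[42,6],[44,0]]
[[13,17],[23,14],[37,0],[42,6],[44,0]]
[[13,17],[23,14],[42,6],[44,0]]
[[13,17],[26,14],[42,6],[44,0]]
[[13,17],[26,14],[42,6],[44,0]]
[[13,17],[26,14],[42,6],[44,0]]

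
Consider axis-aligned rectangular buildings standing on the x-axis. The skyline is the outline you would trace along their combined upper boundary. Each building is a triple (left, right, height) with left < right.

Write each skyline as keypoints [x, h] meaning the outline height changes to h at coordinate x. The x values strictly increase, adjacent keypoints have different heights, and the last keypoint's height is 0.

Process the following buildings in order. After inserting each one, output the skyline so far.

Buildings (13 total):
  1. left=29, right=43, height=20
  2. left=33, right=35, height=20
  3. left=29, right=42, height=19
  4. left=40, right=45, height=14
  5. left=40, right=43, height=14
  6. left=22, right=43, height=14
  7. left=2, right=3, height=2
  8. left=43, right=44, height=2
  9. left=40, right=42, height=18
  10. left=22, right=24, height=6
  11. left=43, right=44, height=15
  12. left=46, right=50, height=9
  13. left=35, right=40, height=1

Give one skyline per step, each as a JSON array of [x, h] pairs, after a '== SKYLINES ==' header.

== SKYLINES ==
[[29,20],[43,0]]
[[29,20],[43,0]]
[[29,20],[43,0]]
[[29,20],[43,14],[45,0]]
[[29,20],[43,14],[45,0]]
[[22,14],[29,20],[43,14],[45,0]]
[[2,2],[3,0],[22,14],[29,20],[43,14],[45,0]]
[[2,2],[3,0],[22,14],[29,20],[43,14],[45,0]]
[[2,2],[3,0],[22,14],[29,20],[43,14],[45,0]]
[[2,2],[3,0],[22,14],[29,20],[43,14],[45,0]]
[[2,2],[3,0],[22,14],[29,20],[43,15],[44,14],[45,0]]
[[2,2],[3,0],[22,14],[29,20],[43,15],[44,14],[45,0],[46,9],[50,0]]
[[2,2],[3,0],[22,14],[29,20],[43,15],[44,14],[45,0],[46,9],[50,0]]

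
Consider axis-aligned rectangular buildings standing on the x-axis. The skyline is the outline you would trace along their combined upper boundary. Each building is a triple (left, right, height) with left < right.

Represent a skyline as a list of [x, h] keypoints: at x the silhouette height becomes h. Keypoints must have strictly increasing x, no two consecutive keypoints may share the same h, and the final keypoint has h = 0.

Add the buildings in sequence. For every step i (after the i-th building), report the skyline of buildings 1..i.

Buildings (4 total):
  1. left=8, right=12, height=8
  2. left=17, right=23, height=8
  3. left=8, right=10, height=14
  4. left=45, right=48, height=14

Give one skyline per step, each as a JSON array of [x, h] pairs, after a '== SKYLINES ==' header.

== SKYLINES ==
[[8,8],[12,0]]
[[8,8],[12,0],[17,8],[23,0]]
[[8,14],[10,8],[12,0],[17,8],[23,0]]
[[8,14],[10,8],[12,0],[17,8],[23,0],[45,14],[48,0]]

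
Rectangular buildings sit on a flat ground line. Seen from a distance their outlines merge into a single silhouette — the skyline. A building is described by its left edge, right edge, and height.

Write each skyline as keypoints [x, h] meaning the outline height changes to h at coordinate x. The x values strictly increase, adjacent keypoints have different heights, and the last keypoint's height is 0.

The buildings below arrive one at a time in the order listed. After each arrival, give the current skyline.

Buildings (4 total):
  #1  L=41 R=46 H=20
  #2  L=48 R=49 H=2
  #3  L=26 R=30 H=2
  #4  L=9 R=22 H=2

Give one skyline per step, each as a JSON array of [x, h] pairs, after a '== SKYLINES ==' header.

== SKYLINES ==
[[41,20],[46,0]]
[[41,20],[46,0],[48,2],[49,0]]
[[26,2],[30,0],[41,20],[46,0],[48,2],[49,0]]
[[9,2],[22,0],[26,2],[30,0],[41,20],[46,0],[48,2],[49,0]]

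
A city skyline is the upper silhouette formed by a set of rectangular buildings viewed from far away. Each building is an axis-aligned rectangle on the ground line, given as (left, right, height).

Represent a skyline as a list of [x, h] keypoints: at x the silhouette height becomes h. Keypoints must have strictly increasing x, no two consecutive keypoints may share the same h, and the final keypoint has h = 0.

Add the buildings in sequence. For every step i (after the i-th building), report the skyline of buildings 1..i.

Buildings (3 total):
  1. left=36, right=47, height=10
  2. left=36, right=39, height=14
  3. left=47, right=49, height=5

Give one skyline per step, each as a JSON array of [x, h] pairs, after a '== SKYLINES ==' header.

== SKYLINES ==
[[36,10],[47,0]]
[[36,14],[39,10],[47,0]]
[[36,14],[39,10],[47,5],[49,0]]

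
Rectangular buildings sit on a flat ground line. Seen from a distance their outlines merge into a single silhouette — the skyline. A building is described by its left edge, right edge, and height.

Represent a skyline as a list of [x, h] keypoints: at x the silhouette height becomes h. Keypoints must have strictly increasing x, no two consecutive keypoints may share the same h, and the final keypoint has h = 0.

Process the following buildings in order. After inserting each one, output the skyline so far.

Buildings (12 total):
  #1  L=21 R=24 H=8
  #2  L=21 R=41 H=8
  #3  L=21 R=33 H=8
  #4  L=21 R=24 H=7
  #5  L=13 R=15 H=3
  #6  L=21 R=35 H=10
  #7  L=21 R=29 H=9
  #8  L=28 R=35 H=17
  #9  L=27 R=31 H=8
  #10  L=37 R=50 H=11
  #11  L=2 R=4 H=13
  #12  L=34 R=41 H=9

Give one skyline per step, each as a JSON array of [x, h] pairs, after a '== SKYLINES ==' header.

== SKYLINES ==
[[21,8],[24,0]]
[[21,8],[41,0]]
[[21,8],[41,0]]
[[21,8],[41,0]]
[[13,3],[15,0],[21,8],[41,0]]
[[13,3],[15,0],[21,10],[35,8],[41,0]]
[[13,3],[15,0],[21,10],[35,8],[41,0]]
[[13,3],[15,0],[21,10],[28,17],[35,8],[41,0]]
[[13,3],[15,0],[21,10],[28,17],[35,8],[41,0]]
[[13,3],[15,0],[21,10],[28,17],[35,8],[37,11],[50,0]]
[[2,13],[4,0],[13,3],[15,0],[21,10],[28,17],[35,8],[37,11],[50,0]]
[[2,13],[4,0],[13,3],[15,0],[21,10],[28,17],[35,9],[37,11],[50,0]]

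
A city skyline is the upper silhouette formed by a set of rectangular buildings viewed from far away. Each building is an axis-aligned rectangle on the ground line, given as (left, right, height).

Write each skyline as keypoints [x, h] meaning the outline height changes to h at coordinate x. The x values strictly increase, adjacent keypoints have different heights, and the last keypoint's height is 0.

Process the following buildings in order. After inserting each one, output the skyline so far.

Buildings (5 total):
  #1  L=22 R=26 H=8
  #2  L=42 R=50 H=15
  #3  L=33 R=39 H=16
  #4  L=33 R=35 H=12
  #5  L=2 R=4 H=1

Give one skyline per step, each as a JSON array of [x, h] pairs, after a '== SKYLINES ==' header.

== SKYLINES ==
[[22,8],[26,0]]
[[22,8],[26,0],[42,15],[50,0]]
[[22,8],[26,0],[33,16],[39,0],[42,15],[50,0]]
[[22,8],[26,0],[33,16],[39,0],[42,15],[50,0]]
[[2,1],[4,0],[22,8],[26,0],[33,16],[39,0],[42,15],[50,0]]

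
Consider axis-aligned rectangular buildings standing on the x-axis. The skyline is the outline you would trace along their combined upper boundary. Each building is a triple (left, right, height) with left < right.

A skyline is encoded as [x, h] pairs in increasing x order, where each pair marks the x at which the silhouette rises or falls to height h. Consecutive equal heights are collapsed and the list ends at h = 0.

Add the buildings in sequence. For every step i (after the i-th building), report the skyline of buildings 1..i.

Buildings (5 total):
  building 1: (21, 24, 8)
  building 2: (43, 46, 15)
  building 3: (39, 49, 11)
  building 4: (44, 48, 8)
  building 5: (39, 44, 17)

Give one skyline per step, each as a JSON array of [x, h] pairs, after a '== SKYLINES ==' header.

== SKYLINES ==
[[21,8],[24,0]]
[[21,8],[24,0],[43,15],[46,0]]
[[21,8],[24,0],[39,11],[43,15],[46,11],[49,0]]
[[21,8],[24,0],[39,11],[43,15],[46,11],[49,0]]
[[21,8],[24,0],[39,17],[44,15],[46,11],[49,0]]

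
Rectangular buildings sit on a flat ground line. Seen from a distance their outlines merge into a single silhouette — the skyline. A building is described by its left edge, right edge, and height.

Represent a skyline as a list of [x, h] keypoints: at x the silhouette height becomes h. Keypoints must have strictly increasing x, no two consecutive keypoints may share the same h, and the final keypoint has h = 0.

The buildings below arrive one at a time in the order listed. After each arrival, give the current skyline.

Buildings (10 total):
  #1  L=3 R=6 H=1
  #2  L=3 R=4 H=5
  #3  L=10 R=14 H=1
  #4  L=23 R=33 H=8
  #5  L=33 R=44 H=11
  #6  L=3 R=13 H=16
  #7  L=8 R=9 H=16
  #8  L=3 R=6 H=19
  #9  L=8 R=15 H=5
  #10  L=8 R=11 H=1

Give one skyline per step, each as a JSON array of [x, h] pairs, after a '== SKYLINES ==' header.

== SKYLINES ==
[[3,1],[6,0]]
[[3,5],[4,1],[6,0]]
[[3,5],[4,1],[6,0],[10,1],[14,0]]
[[3,5],[4,1],[6,0],[10,1],[14,0],[23,8],[33,0]]
[[3,5],[4,1],[6,0],[10,1],[14,0],[23,8],[33,11],[44,0]]
[[3,16],[13,1],[14,0],[23,8],[33,11],[44,0]]
[[3,16],[13,1],[14,0],[23,8],[33,11],[44,0]]
[[3,19],[6,16],[13,1],[14,0],[23,8],[33,11],[44,0]]
[[3,19],[6,16],[13,5],[15,0],[23,8],[33,11],[44,0]]
[[3,19],[6,16],[13,5],[15,0],[23,8],[33,11],[44,0]]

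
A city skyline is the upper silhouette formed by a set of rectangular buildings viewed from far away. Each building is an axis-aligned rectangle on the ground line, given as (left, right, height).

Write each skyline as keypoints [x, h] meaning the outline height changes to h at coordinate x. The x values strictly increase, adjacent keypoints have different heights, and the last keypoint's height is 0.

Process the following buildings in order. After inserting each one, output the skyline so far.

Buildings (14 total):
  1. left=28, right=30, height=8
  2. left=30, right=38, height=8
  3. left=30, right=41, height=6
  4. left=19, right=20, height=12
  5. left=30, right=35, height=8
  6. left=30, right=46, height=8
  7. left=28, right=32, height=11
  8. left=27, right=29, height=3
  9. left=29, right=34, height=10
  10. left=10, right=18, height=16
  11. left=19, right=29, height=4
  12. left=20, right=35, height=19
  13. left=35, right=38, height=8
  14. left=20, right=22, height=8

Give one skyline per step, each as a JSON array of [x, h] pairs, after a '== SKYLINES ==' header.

== SKYLINES ==
[[28,8],[30,0]]
[[28,8],[38,0]]
[[28,8],[38,6],[41,0]]
[[19,12],[20,0],[28,8],[38,6],[41,0]]
[[19,12],[20,0],[28,8],[38,6],[41,0]]
[[19,12],[20,0],[28,8],[46,0]]
[[19,12],[20,0],[28,11],[32,8],[46,0]]
[[19,12],[20,0],[27,3],[28,11],[32,8],[46,0]]
[[19,12],[20,0],[27,3],[28,11],[32,10],[34,8],[46,0]]
[[10,16],[18,0],[19,12],[20,0],[27,3],[28,11],[32,10],[34,8],[46,0]]
[[10,16],[18,0],[19,12],[20,4],[28,11],[32,10],[34,8],[46,0]]
[[10,16],[18,0],[19,12],[20,19],[35,8],[46,0]]
[[10,16],[18,0],[19,12],[20,19],[35,8],[46,0]]
[[10,16],[18,0],[19,12],[20,19],[35,8],[46,0]]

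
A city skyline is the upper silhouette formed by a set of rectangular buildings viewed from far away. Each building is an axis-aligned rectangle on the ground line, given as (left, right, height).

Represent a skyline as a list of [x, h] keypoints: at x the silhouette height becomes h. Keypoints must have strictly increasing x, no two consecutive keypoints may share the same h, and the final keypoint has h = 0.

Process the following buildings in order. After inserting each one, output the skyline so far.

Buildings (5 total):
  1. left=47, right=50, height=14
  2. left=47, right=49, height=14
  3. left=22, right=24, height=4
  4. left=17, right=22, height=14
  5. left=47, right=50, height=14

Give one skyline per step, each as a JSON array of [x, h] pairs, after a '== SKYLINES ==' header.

== SKYLINES ==
[[47,14],[50,0]]
[[47,14],[50,0]]
[[22,4],[24,0],[47,14],[50,0]]
[[17,14],[22,4],[24,0],[47,14],[50,0]]
[[17,14],[22,4],[24,0],[47,14],[50,0]]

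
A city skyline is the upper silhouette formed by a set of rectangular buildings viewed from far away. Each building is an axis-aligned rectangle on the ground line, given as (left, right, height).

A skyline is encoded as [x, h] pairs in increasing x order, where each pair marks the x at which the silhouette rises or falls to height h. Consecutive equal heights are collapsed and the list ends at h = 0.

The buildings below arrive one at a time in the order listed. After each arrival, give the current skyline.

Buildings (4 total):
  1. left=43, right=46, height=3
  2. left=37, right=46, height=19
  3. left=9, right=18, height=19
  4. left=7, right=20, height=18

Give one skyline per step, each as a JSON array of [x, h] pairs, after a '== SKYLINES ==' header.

== SKYLINES ==
[[43,3],[46,0]]
[[37,19],[46,0]]
[[9,19],[18,0],[37,19],[46,0]]
[[7,18],[9,19],[18,18],[20,0],[37,19],[46,0]]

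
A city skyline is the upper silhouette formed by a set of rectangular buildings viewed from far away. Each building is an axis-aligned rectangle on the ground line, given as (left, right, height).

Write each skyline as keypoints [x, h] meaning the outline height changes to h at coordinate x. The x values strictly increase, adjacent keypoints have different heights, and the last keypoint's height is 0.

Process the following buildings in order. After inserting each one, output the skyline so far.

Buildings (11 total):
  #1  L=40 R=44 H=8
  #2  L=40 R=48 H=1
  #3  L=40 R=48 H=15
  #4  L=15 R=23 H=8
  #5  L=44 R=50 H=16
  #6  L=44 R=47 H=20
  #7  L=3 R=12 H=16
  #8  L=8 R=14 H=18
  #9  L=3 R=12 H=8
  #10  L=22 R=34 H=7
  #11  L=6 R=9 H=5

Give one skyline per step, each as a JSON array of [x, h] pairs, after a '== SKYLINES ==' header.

== SKYLINES ==
[[40,8],[44,0]]
[[40,8],[44,1],[48,0]]
[[40,15],[48,0]]
[[15,8],[23,0],[40,15],[48,0]]
[[15,8],[23,0],[40,15],[44,16],[50,0]]
[[15,8],[23,0],[40,15],[44,20],[47,16],[50,0]]
[[3,16],[12,0],[15,8],[23,0],[40,15],[44,20],[47,16],[50,0]]
[[3,16],[8,18],[14,0],[15,8],[23,0],[40,15],[44,20],[47,16],[50,0]]
[[3,16],[8,18],[14,0],[15,8],[23,0],[40,15],[44,20],[47,16],[50,0]]
[[3,16],[8,18],[14,0],[15,8],[23,7],[34,0],[40,15],[44,20],[47,16],[50,0]]
[[3,16],[8,18],[14,0],[15,8],[23,7],[34,0],[40,15],[44,20],[47,16],[50,0]]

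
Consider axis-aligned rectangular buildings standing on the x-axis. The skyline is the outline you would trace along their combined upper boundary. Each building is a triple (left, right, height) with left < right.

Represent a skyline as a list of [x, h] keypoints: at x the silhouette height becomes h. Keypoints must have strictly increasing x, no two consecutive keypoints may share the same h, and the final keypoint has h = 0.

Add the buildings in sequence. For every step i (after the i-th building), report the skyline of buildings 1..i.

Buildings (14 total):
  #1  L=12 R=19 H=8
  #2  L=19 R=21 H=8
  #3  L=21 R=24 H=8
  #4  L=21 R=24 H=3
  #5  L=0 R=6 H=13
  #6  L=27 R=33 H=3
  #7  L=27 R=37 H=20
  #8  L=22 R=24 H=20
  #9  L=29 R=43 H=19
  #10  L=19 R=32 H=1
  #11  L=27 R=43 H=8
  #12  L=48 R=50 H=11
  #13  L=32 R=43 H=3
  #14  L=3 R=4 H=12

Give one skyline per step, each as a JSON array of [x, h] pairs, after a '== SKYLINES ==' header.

== SKYLINES ==
[[12,8],[19,0]]
[[12,8],[21,0]]
[[12,8],[24,0]]
[[12,8],[24,0]]
[[0,13],[6,0],[12,8],[24,0]]
[[0,13],[6,0],[12,8],[24,0],[27,3],[33,0]]
[[0,13],[6,0],[12,8],[24,0],[27,20],[37,0]]
[[0,13],[6,0],[12,8],[22,20],[24,0],[27,20],[37,0]]
[[0,13],[6,0],[12,8],[22,20],[24,0],[27,20],[37,19],[43,0]]
[[0,13],[6,0],[12,8],[22,20],[24,1],[27,20],[37,19],[43,0]]
[[0,13],[6,0],[12,8],[22,20],[24,1],[27,20],[37,19],[43,0]]
[[0,13],[6,0],[12,8],[22,20],[24,1],[27,20],[37,19],[43,0],[48,11],[50,0]]
[[0,13],[6,0],[12,8],[22,20],[24,1],[27,20],[37,19],[43,0],[48,11],[50,0]]
[[0,13],[6,0],[12,8],[22,20],[24,1],[27,20],[37,19],[43,0],[48,11],[50,0]]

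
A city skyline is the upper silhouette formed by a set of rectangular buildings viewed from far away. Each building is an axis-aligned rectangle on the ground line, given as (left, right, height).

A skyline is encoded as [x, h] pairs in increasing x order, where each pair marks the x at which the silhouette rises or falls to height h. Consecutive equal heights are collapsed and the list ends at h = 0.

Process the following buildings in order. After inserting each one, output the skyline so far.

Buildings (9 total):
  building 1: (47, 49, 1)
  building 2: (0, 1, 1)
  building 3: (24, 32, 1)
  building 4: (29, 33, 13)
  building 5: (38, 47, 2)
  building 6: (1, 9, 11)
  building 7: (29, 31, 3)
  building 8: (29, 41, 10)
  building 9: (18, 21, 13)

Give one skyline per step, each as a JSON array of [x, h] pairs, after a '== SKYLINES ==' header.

== SKYLINES ==
[[47,1],[49,0]]
[[0,1],[1,0],[47,1],[49,0]]
[[0,1],[1,0],[24,1],[32,0],[47,1],[49,0]]
[[0,1],[1,0],[24,1],[29,13],[33,0],[47,1],[49,0]]
[[0,1],[1,0],[24,1],[29,13],[33,0],[38,2],[47,1],[49,0]]
[[0,1],[1,11],[9,0],[24,1],[29,13],[33,0],[38,2],[47,1],[49,0]]
[[0,1],[1,11],[9,0],[24,1],[29,13],[33,0],[38,2],[47,1],[49,0]]
[[0,1],[1,11],[9,0],[24,1],[29,13],[33,10],[41,2],[47,1],[49,0]]
[[0,1],[1,11],[9,0],[18,13],[21,0],[24,1],[29,13],[33,10],[41,2],[47,1],[49,0]]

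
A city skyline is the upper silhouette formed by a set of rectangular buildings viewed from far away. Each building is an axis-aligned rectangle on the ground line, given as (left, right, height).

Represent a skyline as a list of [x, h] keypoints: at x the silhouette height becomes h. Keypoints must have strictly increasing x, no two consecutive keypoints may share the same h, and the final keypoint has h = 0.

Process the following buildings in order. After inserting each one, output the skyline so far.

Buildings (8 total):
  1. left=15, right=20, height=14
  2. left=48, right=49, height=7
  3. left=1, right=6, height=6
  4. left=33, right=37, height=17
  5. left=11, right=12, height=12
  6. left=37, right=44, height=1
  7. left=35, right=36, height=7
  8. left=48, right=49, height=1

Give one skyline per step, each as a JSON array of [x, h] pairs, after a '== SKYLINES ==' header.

== SKYLINES ==
[[15,14],[20,0]]
[[15,14],[20,0],[48,7],[49,0]]
[[1,6],[6,0],[15,14],[20,0],[48,7],[49,0]]
[[1,6],[6,0],[15,14],[20,0],[33,17],[37,0],[48,7],[49,0]]
[[1,6],[6,0],[11,12],[12,0],[15,14],[20,0],[33,17],[37,0],[48,7],[49,0]]
[[1,6],[6,0],[11,12],[12,0],[15,14],[20,0],[33,17],[37,1],[44,0],[48,7],[49,0]]
[[1,6],[6,0],[11,12],[12,0],[15,14],[20,0],[33,17],[37,1],[44,0],[48,7],[49,0]]
[[1,6],[6,0],[11,12],[12,0],[15,14],[20,0],[33,17],[37,1],[44,0],[48,7],[49,0]]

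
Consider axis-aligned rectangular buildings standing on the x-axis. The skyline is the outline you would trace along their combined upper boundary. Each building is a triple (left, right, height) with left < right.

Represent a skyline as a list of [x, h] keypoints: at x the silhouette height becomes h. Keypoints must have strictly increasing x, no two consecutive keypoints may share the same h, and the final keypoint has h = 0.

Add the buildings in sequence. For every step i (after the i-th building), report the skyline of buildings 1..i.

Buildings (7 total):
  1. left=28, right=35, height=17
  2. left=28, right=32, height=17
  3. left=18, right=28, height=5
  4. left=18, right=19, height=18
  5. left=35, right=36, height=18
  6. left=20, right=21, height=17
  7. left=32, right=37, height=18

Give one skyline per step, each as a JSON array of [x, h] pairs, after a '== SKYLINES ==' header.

== SKYLINES ==
[[28,17],[35,0]]
[[28,17],[35,0]]
[[18,5],[28,17],[35,0]]
[[18,18],[19,5],[28,17],[35,0]]
[[18,18],[19,5],[28,17],[35,18],[36,0]]
[[18,18],[19,5],[20,17],[21,5],[28,17],[35,18],[36,0]]
[[18,18],[19,5],[20,17],[21,5],[28,17],[32,18],[37,0]]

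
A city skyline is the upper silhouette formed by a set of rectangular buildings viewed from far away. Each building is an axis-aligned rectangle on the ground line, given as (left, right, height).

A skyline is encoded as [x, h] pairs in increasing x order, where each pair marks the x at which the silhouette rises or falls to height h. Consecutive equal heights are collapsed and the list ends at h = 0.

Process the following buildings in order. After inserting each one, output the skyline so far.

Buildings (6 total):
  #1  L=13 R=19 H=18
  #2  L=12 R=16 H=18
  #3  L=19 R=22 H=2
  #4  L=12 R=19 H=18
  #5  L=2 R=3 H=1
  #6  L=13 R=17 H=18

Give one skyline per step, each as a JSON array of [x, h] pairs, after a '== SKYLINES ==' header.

== SKYLINES ==
[[13,18],[19,0]]
[[12,18],[19,0]]
[[12,18],[19,2],[22,0]]
[[12,18],[19,2],[22,0]]
[[2,1],[3,0],[12,18],[19,2],[22,0]]
[[2,1],[3,0],[12,18],[19,2],[22,0]]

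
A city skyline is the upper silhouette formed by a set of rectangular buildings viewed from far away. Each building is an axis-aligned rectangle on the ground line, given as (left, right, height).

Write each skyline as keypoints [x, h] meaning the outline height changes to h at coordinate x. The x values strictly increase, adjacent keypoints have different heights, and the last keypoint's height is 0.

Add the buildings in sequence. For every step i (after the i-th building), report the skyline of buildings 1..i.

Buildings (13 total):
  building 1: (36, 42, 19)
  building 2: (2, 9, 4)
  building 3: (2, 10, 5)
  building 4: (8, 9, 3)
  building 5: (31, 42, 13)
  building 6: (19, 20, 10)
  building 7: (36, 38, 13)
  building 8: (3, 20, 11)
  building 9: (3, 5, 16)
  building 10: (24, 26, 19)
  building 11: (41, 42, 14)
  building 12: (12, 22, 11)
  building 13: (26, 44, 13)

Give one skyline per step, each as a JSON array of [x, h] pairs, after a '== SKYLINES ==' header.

== SKYLINES ==
[[36,19],[42,0]]
[[2,4],[9,0],[36,19],[42,0]]
[[2,5],[10,0],[36,19],[42,0]]
[[2,5],[10,0],[36,19],[42,0]]
[[2,5],[10,0],[31,13],[36,19],[42,0]]
[[2,5],[10,0],[19,10],[20,0],[31,13],[36,19],[42,0]]
[[2,5],[10,0],[19,10],[20,0],[31,13],[36,19],[42,0]]
[[2,5],[3,11],[20,0],[31,13],[36,19],[42,0]]
[[2,5],[3,16],[5,11],[20,0],[31,13],[36,19],[42,0]]
[[2,5],[3,16],[5,11],[20,0],[24,19],[26,0],[31,13],[36,19],[42,0]]
[[2,5],[3,16],[5,11],[20,0],[24,19],[26,0],[31,13],[36,19],[42,0]]
[[2,5],[3,16],[5,11],[22,0],[24,19],[26,0],[31,13],[36,19],[42,0]]
[[2,5],[3,16],[5,11],[22,0],[24,19],[26,13],[36,19],[42,13],[44,0]]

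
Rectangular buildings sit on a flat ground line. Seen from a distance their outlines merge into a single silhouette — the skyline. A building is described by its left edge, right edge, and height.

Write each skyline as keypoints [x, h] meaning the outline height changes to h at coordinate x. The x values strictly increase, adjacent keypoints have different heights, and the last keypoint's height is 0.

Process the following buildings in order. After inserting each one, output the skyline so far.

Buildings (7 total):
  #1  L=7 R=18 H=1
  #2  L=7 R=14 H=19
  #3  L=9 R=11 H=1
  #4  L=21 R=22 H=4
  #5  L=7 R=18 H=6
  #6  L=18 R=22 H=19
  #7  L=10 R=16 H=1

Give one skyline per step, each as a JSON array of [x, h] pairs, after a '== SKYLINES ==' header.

== SKYLINES ==
[[7,1],[18,0]]
[[7,19],[14,1],[18,0]]
[[7,19],[14,1],[18,0]]
[[7,19],[14,1],[18,0],[21,4],[22,0]]
[[7,19],[14,6],[18,0],[21,4],[22,0]]
[[7,19],[14,6],[18,19],[22,0]]
[[7,19],[14,6],[18,19],[22,0]]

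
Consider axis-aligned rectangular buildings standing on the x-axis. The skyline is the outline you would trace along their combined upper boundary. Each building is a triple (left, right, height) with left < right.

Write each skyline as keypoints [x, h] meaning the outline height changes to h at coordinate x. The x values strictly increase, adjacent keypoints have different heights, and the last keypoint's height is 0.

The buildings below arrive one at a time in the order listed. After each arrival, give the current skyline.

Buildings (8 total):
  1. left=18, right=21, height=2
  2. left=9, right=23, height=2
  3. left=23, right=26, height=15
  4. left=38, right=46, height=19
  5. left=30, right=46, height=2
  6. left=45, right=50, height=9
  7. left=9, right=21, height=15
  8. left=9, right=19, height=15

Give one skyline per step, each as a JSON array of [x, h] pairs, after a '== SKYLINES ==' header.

== SKYLINES ==
[[18,2],[21,0]]
[[9,2],[23,0]]
[[9,2],[23,15],[26,0]]
[[9,2],[23,15],[26,0],[38,19],[46,0]]
[[9,2],[23,15],[26,0],[30,2],[38,19],[46,0]]
[[9,2],[23,15],[26,0],[30,2],[38,19],[46,9],[50,0]]
[[9,15],[21,2],[23,15],[26,0],[30,2],[38,19],[46,9],[50,0]]
[[9,15],[21,2],[23,15],[26,0],[30,2],[38,19],[46,9],[50,0]]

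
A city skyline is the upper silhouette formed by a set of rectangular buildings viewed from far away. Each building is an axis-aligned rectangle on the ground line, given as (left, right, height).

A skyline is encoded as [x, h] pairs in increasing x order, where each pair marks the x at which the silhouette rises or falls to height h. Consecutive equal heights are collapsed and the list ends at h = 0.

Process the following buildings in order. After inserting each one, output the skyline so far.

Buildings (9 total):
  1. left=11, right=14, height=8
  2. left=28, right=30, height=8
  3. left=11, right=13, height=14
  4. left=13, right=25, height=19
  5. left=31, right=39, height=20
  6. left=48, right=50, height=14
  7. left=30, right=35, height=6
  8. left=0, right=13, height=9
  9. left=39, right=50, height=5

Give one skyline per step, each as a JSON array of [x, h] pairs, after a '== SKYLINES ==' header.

== SKYLINES ==
[[11,8],[14,0]]
[[11,8],[14,0],[28,8],[30,0]]
[[11,14],[13,8],[14,0],[28,8],[30,0]]
[[11,14],[13,19],[25,0],[28,8],[30,0]]
[[11,14],[13,19],[25,0],[28,8],[30,0],[31,20],[39,0]]
[[11,14],[13,19],[25,0],[28,8],[30,0],[31,20],[39,0],[48,14],[50,0]]
[[11,14],[13,19],[25,0],[28,8],[30,6],[31,20],[39,0],[48,14],[50,0]]
[[0,9],[11,14],[13,19],[25,0],[28,8],[30,6],[31,20],[39,0],[48,14],[50,0]]
[[0,9],[11,14],[13,19],[25,0],[28,8],[30,6],[31,20],[39,5],[48,14],[50,0]]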